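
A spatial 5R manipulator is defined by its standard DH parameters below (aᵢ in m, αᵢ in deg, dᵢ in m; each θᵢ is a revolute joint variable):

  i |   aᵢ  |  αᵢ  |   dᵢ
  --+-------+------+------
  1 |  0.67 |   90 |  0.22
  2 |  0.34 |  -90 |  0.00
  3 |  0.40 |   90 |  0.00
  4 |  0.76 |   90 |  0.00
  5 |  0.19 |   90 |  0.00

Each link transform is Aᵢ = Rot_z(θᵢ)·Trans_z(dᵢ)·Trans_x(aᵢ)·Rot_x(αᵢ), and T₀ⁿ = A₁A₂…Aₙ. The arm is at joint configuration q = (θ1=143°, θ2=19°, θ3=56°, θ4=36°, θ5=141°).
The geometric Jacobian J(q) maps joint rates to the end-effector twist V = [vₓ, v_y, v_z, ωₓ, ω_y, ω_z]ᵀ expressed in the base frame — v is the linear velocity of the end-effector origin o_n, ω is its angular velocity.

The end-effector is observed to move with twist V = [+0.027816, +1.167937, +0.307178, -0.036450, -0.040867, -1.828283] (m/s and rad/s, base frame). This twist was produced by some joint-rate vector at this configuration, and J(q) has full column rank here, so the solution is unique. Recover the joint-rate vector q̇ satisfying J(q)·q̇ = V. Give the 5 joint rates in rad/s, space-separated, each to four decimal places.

-0.4280 0.6010 -0.9250 -0.7410 0.4950

o_n = [-1.5577, 0.3280, 0.8663]
J₁: ẑ×o_n = [-0.3280, -1.5577, 0.0000], ω = ẑ
J2: z=[0.6018, 0.7986, 0.0000] o=[-0.5351, 0.4032, 0.2200] → [0.5162, -0.3889, 0.7714, 0.6018, 0.7986, 0.0000]
J3: z=[0.2600, -0.1959, 0.9455] o=[-0.7918, 0.5967, 0.3307] → [0.1491, -0.8634, -0.2199, 0.2600, -0.1959, 0.9455]
J4: z=[-0.2895, 0.9183, 0.2699] o=[-1.1603, 0.4591, 0.4035] → [0.4604, 0.0267, 0.4029, -0.2895, 0.9183, 0.2699]
J5: z=[-0.7518, -0.0436, -0.6579] o=[-1.6105, 0.1601, 0.9378] → [0.1136, -0.0886, -0.1239, -0.7518, -0.0436, -0.6579]
q̇ = J⁺·V = [-0.4280, 0.6010, -0.9250, -0.7410, 0.4950]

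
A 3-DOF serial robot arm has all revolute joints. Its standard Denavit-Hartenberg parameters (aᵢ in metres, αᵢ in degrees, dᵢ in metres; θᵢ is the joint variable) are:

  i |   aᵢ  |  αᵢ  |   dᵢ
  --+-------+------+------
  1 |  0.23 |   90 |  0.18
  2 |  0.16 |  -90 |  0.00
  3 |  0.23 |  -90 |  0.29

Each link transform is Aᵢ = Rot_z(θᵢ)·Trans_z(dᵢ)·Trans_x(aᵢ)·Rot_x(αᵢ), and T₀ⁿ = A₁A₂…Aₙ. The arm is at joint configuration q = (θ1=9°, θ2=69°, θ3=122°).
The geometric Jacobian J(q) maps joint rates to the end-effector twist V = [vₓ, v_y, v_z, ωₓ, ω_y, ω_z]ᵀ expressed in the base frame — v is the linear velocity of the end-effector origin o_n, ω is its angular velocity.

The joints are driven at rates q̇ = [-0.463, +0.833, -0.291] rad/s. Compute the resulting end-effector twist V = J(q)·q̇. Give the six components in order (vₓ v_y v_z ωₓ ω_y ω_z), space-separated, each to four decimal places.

o_n = [-0.0573, 0.1884, 0.3195]
J₁: ẑ×o_n = [-0.1884, -0.0573, 0.0000], ω = ẑ
J2: z=[0.1564, -0.9877, 0.0000] o=[0.2272, 0.0360, 0.1800] → [-0.1378, -0.0218, -0.2571, 0.1564, -0.9877, 0.0000]
J3: z=[-0.9221, -0.1460, 0.3584] o=[0.2838, 0.0449, 0.3294] → [-0.0500, -0.1313, -0.1821, -0.9221, -0.1460, 0.3584]
V = J·q̇ = [-0.0130, 0.0465, -0.1612, 0.3986, -0.7802, -0.5673]

-0.0130 0.0465 -0.1612 0.3986 -0.7802 -0.5673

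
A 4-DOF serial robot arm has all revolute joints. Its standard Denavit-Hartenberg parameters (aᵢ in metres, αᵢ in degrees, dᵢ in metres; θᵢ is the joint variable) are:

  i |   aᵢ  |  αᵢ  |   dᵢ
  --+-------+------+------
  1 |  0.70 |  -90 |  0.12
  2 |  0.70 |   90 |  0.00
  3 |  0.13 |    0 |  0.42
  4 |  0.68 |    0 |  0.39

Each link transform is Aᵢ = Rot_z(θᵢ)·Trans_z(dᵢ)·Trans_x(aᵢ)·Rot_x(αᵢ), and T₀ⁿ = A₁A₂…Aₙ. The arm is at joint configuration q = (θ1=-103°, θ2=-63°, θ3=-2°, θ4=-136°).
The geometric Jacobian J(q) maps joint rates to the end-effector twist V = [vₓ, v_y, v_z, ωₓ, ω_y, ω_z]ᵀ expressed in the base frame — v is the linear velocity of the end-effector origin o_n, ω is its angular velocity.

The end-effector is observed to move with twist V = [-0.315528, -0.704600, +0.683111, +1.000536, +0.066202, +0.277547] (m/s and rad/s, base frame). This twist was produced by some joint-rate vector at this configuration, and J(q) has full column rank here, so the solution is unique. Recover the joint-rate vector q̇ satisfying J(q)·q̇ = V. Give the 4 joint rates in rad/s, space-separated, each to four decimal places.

0.1300 0.9600 -0.0080 0.3330

o_n = [-0.4760, -0.0190, 0.7769]
J₁: ẑ×o_n = [0.0190, -0.4760, 0.0000], ω = ẑ
J2: z=[0.9744, -0.2250, 0.0000] o=[-0.1575, -0.6821, 0.1200] → [-0.1478, -0.6401, 0.5744, 0.9744, -0.2250, 0.0000]
J3: z=[0.2004, 0.8682, 0.4540] o=[-0.2290, -0.9917, 0.7437] → [-0.4127, -0.1188, 0.4095, 0.2004, 0.8682, 0.4540]
J4: z=[0.2004, 0.8682, 0.4540] o=[-0.1625, -0.6835, 1.0501] → [-0.5389, -0.0876, 0.4054, 0.2004, 0.8682, 0.4540]
q̇ = J⁺·V = [0.1300, 0.9600, -0.0080, 0.3330]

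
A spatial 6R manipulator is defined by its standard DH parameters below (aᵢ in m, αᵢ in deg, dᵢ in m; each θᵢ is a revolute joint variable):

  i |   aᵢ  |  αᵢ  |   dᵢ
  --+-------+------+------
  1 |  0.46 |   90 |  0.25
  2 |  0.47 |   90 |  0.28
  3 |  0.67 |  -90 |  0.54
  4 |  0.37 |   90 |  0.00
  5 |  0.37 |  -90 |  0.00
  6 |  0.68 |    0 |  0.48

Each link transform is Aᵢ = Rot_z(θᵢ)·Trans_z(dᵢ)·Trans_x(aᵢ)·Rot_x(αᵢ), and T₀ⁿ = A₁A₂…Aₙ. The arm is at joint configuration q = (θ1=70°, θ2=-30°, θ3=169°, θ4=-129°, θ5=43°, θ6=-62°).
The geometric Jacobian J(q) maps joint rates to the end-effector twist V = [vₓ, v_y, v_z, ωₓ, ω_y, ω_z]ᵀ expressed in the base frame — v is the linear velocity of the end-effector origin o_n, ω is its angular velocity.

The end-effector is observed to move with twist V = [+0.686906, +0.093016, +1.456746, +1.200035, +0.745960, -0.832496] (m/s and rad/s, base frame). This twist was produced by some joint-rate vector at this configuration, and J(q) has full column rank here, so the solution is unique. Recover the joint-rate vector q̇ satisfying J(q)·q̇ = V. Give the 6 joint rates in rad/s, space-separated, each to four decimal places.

-0.4640 -0.1740 -0.3520 -0.5250 0.6470 -0.9860

o_n = [-0.3289, 0.7129, -0.4841]
J₁: ẑ×o_n = [-0.7129, -0.3289, 0.0000], ω = ẑ
J2: z=[0.9397, -0.3420, 0.0000] o=[0.1573, 0.4323, 0.2500] → [0.2511, 0.6898, 0.0974, 0.9397, -0.3420, 0.0000]
J3: z=[-0.1710, -0.4698, -0.8660] o=[0.5597, 0.7190, 0.0150] → [0.2292, 0.6841, -0.4164, -0.1710, -0.4698, -0.8660]
J4: z=[-0.9789, 0.1805, 0.0954] o=[0.3926, -0.1137, -0.1238] → [-0.1439, -0.4215, -0.6790, -0.9789, 0.1805, 0.0954]
J5: z=[0.1942, 0.9672, 0.1636] o=[0.3694, -0.0476, -0.4871] → [-0.1215, -0.1148, 0.8231, 0.1942, 0.9672, 0.1636]
J6: z=[-0.6732, 0.0101, 0.7394] o=[0.1054, 0.0463, -0.7287] → [-0.4904, -0.1564, -0.4443, -0.6732, 0.0101, 0.7394]
q̇ = J⁺·V = [-0.4640, -0.1740, -0.3520, -0.5250, 0.6470, -0.9860]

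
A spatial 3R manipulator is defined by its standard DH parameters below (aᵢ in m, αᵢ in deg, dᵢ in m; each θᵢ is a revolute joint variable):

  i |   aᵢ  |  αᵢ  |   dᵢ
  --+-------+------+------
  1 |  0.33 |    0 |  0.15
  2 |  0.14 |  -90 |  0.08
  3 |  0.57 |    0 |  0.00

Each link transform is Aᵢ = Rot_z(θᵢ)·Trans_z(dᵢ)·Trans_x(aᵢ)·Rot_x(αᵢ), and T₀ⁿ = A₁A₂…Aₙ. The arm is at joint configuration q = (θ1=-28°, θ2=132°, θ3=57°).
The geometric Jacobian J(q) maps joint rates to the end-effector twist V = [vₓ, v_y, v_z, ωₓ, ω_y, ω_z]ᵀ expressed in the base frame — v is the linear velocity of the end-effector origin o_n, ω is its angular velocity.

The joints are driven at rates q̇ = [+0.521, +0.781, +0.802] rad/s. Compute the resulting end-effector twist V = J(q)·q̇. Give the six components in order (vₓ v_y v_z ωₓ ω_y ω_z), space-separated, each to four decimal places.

o_n = [0.1824, 0.2821, -0.2480]
J₁: ẑ×o_n = [-0.2821, 0.1824, 0.0000], ω = ẑ
J2: z=[0.0000, 0.0000, 1.0000] o=[0.2914, -0.1549, 0.1500] → [-0.4371, -0.1090, 0.0000, 0.0000, 0.0000, 1.0000]
J3: z=[-0.9703, -0.2419, 0.0000] o=[0.2575, -0.0191, 0.2300] → [0.1156, -0.4638, -0.3104, -0.9703, -0.2419, 0.0000]
V = J·q̇ = [-0.3956, -0.3621, -0.2490, -0.7782, -0.1940, 1.3020]

-0.3956 -0.3621 -0.2490 -0.7782 -0.1940 1.3020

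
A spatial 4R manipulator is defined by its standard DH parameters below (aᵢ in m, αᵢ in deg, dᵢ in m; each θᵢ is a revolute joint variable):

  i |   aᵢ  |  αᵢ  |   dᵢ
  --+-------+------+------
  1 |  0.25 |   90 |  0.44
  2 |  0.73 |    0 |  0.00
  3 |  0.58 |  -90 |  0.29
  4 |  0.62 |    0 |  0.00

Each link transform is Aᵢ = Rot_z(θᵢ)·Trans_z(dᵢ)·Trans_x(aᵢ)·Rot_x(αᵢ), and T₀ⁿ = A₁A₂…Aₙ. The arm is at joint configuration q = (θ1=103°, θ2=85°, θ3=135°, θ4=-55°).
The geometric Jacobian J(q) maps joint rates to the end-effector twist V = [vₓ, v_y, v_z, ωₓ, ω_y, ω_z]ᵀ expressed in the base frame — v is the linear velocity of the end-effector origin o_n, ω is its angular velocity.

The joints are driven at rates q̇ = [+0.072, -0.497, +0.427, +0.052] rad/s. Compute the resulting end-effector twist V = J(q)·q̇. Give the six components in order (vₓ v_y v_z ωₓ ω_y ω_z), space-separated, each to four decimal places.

-0.0699 0.3498 0.0016 -0.0757 0.0168 0.0322

o_n = [0.8681, -0.2133, 0.5658]
J₁: ẑ×o_n = [0.2133, 0.8681, -0.0000], ω = ẑ
J2: z=[0.9744, 0.2250, 0.0000] o=[-0.0562, 0.2436, 0.4400] → [0.0283, -0.1226, -0.6531, 0.9744, 0.2250, 0.0000]
J3: z=[0.9744, 0.2250, 0.0000] o=[-0.0705, 0.3056, 1.1672] → [-0.1353, 0.5860, -0.7167, 0.9744, 0.2250, 0.0000]
J4: z=[-0.1446, 0.6263, -0.7660] o=[0.3120, -0.0621, 0.7944] → [-0.2590, -0.4591, -0.3265, -0.1446, 0.6263, -0.7660]
V = J·q̇ = [-0.0699, 0.3498, 0.0016, -0.0757, 0.0168, 0.0322]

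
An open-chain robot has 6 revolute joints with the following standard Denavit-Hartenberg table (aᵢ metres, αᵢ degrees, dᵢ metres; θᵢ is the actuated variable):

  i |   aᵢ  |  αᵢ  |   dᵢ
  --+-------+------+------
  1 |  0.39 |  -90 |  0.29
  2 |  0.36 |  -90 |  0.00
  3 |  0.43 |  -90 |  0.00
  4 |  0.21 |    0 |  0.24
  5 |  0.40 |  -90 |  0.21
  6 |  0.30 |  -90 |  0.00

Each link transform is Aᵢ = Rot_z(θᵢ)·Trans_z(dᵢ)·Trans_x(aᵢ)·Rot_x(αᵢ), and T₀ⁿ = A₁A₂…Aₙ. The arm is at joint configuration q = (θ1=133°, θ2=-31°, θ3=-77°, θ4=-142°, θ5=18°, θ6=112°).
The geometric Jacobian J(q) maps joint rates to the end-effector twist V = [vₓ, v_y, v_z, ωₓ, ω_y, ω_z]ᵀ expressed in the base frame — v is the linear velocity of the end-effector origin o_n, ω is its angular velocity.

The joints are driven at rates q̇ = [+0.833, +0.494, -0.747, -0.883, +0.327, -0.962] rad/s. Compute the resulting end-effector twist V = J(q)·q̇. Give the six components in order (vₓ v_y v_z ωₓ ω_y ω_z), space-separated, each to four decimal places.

o_n = [-0.7627, 0.7265, 0.2585]
J₁: ẑ×o_n = [-0.7265, -0.7627, 0.0000], ω = ẑ
J2: z=[-0.7314, -0.6820, 0.0000] o=[-0.2660, 0.2852, 0.2900] → [0.0215, -0.0231, -0.6615, -0.7314, -0.6820, 0.0000]
J3: z=[-0.3513, 0.3767, -0.8572] o=[-0.4764, 0.5109, 0.4754] → [0.1031, 0.1692, 0.0321, -0.3513, 0.3767, -0.8572]
J4: z=[-0.4051, 0.7642, 0.5018] o=[-0.8394, 0.2858, 0.5252] → [-0.4250, -0.0696, -0.2371, -0.4051, 0.7642, 0.5018]
J5: z=[-0.4051, 0.7642, 0.5018] o=[-0.8423, 0.6046, 0.5157] → [-0.2578, -0.0642, -0.1102, -0.4051, 0.7642, 0.5018]
J6: z=[-0.8962, -0.2234, -0.3833] o=[-0.8551, 1.0070, 0.3109] → [-0.0958, -0.0824, 0.2721, -0.8962, -0.2234, -0.3833]
V = J·q̇ = [-0.2883, -0.6534, -0.4392, 0.9885, -0.8283, 1.5630]

-0.2883 -0.6534 -0.4392 0.9885 -0.8283 1.5630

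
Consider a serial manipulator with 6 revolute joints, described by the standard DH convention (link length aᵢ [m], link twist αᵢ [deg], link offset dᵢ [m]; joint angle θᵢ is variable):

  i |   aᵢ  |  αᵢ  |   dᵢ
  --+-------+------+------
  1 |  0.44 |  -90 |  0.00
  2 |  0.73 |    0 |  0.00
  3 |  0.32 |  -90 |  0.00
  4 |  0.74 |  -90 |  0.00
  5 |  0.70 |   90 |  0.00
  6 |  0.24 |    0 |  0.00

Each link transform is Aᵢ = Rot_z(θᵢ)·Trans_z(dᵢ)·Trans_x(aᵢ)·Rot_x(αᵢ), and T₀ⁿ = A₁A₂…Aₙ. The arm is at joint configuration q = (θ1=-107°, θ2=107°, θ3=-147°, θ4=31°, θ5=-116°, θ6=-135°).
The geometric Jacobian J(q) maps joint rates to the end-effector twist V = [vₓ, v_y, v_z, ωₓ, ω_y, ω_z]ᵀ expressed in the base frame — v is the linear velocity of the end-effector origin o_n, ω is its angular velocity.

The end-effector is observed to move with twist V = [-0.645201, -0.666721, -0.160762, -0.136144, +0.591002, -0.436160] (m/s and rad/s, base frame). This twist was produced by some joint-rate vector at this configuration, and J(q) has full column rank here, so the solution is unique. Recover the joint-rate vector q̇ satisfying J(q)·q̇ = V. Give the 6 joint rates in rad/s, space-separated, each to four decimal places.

-0.3740 -0.8500 0.8610 -0.1840 0.4970 0.2420

o_n = [-0.4554, -1.0929, -0.5217]
J₁: ẑ×o_n = [1.0929, -0.4554, 0.0000], ω = ẑ
J2: z=[0.9563, -0.2924, 0.0000] o=[-0.1286, -0.4208, 0.0000] → [0.1525, 0.4989, -0.7383, 0.9563, -0.2924, 0.0000]
J3: z=[0.9563, -0.2924, 0.0000] o=[-0.0662, -0.2167, -0.6981] → [-0.0516, -0.1687, -0.9517, 0.9563, -0.2924, 0.0000]
J4: z=[-0.1879, -0.6147, -0.7660] o=[-0.1379, -0.4511, -0.4924] → [-0.4737, 0.2377, -0.0745, -0.1879, -0.6147, -0.7660]
J5: z=[-0.7044, 0.6279, -0.3311] o=[-0.6445, -0.8043, -0.0847] → [-0.3699, -0.3704, 0.0845, -0.7044, 0.6279, -0.3311]
J6: z=[0.6976, 0.6985, -0.1594] o=[-0.5526, -1.0446, -0.7357] → [0.1418, -0.1648, -0.1017, 0.6976, 0.6985, -0.1594]
q̇ = J⁺·V = [-0.3740, -0.8500, 0.8610, -0.1840, 0.4970, 0.2420]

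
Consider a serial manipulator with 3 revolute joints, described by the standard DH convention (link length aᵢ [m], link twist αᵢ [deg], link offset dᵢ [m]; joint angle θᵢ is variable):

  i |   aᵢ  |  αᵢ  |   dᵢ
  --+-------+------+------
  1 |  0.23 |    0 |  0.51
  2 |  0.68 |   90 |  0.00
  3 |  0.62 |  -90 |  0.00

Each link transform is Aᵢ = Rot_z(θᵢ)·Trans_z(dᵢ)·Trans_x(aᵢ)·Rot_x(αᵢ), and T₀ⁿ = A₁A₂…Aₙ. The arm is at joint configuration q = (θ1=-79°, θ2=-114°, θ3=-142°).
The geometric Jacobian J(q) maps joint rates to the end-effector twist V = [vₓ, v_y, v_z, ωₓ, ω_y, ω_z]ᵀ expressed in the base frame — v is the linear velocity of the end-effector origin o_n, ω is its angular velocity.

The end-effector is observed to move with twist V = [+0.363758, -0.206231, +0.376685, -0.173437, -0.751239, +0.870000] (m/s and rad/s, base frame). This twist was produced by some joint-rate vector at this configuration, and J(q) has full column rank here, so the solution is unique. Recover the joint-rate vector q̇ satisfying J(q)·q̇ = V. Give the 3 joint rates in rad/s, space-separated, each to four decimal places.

0.5070 0.3630 -0.7710

o_n = [-0.1426, -0.1827, 0.1283]
J₁: ẑ×o_n = [0.1827, -0.1426, 0.0000], ω = ẑ
J2: z=[0.0000, 0.0000, 1.0000] o=[0.0439, -0.2258, 0.5100] → [-0.0431, -0.1865, 0.0000, 0.0000, 0.0000, 1.0000]
J3: z=[0.2250, 0.9744, 0.0000] o=[-0.6187, -0.0728, 0.5100] → [-0.3719, 0.0859, -0.4886, 0.2250, 0.9744, 0.0000]
q̇ = J⁺·V = [0.5070, 0.3630, -0.7710]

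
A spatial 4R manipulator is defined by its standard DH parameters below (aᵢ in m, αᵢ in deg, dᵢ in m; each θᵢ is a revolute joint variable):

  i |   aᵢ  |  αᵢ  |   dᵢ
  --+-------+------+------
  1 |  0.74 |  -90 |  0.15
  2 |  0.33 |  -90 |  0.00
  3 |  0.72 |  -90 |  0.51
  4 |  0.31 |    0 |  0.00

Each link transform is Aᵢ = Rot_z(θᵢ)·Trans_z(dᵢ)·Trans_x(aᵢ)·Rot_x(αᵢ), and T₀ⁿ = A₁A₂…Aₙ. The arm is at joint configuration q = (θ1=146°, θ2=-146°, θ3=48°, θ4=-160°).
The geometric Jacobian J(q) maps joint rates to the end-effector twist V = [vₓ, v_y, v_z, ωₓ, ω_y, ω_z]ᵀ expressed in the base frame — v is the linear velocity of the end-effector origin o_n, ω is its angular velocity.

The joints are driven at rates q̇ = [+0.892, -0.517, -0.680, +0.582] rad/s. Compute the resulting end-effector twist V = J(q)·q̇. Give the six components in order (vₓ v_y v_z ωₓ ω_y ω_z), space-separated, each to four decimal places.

-0.1395 -0.7025 0.1985 0.5248 0.7393 0.0864

o_n = [-0.2970, 0.5846, 1.0056]
J₁: ẑ×o_n = [-0.5846, -0.2970, 0.0000], ω = ẑ
J2: z=[-0.5592, -0.8290, 0.0000] o=[-0.6135, 0.4138, 0.1500] → [-0.7094, 0.4785, 0.1669, -0.5592, -0.8290, 0.0000]
J3: z=[-0.4636, 0.3127, 0.8290] o=[-0.3867, 0.2608, 0.3345] → [-0.0586, 0.3855, -0.1781, -0.4636, 0.3127, 0.8290]
J4: z=[-0.1366, 0.8993, -0.4156] o=[0.0072, 0.6405, 1.0267] → [-0.0422, 0.1235, 0.2812, -0.1366, 0.8993, -0.4156]
V = J·q̇ = [-0.1395, -0.7025, 0.1985, 0.5248, 0.7393, 0.0864]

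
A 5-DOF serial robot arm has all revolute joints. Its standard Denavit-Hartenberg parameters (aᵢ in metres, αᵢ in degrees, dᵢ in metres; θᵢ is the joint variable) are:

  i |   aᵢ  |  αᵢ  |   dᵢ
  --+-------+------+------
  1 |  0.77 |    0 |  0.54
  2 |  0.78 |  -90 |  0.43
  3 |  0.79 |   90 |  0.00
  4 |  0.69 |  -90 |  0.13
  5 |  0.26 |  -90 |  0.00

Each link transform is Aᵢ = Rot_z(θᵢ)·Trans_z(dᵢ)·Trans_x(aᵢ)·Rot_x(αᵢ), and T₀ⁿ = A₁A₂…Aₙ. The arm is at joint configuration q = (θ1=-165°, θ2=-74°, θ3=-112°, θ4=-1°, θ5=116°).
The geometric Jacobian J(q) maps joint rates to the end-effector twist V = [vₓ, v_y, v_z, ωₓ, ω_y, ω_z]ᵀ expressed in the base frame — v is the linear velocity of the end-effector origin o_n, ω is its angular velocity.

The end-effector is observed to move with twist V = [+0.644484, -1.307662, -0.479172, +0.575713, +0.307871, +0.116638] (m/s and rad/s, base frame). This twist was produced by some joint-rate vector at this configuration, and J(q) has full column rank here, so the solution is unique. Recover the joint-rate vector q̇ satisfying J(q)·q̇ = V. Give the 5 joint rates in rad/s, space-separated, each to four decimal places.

o_n = [-0.9229, 0.1183, 2.2753]
J₁: ẑ×o_n = [-0.1183, -0.9229, 0.0000], ω = ẑ
J2: z=[0.0000, 0.0000, 1.0000] o=[-0.7438, -0.1993, 0.5400] → [-0.3176, -0.1791, 0.0000, 0.0000, 0.0000, 1.0000]
J3: z=[-0.8572, -0.5150, 0.0000] o=[-1.1455, 0.4693, 0.9700] → [-0.6723, 1.1189, 0.4156, -0.8572, -0.5150, 0.0000]
J4: z=[0.4775, -0.7948, -0.3746] o=[-0.9931, 0.2156, 1.7025] → [-0.4917, -0.2999, 0.0093, 0.4775, -0.7948, -0.3746]
J5: z=[-0.8537, -0.5206, 0.0162] o=[-0.7876, -0.1030, 2.2934] → [0.0059, -0.0177, -0.2593, -0.8537, -0.5206, 0.0162]
q̇ = J⁺·V = [0.2620, -0.1380, -0.9610, 0.0330, 0.3090]

0.2620 -0.1380 -0.9610 0.0330 0.3090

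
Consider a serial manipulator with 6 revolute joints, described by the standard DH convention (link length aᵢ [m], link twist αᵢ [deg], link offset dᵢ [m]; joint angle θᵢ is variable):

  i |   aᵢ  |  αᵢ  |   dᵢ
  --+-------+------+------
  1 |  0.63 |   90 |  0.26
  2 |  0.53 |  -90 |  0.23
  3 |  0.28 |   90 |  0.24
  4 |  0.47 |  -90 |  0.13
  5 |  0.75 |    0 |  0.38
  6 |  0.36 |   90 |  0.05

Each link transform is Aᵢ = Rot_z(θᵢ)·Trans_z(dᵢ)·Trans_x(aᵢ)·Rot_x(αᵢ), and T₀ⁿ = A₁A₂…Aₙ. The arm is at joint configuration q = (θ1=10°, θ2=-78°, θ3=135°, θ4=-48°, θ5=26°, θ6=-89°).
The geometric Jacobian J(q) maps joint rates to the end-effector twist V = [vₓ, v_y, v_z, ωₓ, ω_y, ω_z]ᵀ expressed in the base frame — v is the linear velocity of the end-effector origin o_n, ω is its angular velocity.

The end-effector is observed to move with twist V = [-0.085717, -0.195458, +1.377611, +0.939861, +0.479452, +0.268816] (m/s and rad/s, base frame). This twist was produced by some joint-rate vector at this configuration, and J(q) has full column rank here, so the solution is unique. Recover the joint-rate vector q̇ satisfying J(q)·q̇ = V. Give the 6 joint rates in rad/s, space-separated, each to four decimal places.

0.7250 0.1820 0.9970 0.8110 -0.4930 0.3360

o_n = [-0.0506, 0.9038, 0.5847]
J₁: ẑ×o_n = [-0.9038, -0.0506, 0.0000], ω = ẑ
J2: z=[0.1736, -0.9848, 0.0000] o=[0.6204, 0.1094, 0.2600] → [-0.3198, -0.0564, -0.5229, 0.1736, -0.9848, 0.0000]
J3: z=[0.9633, 0.1699, 0.2079] o=[0.7689, -0.0980, -0.2584] → [-0.0651, -0.9826, 1.1042, 0.9633, 0.1699, 0.2079]
J4: z=[0.0220, 0.7219, -0.6917] o=[0.9252, 0.1306, -0.0149] → [0.9676, 0.6617, 0.7214, 0.0220, 0.7219, -0.6917]
J5: z=[0.4457, 0.6122, 0.6531] o=[0.5074, 0.3761, 0.0401] → [-0.0112, -0.6072, 0.5768, 0.4457, 0.6122, 0.6531]
J6: z=[0.4457, 0.6122, 0.6531] o=[0.0663, 0.5889, 0.7235] → [-0.2906, -0.0145, 0.2119, 0.4457, 0.6122, 0.6531]
q̇ = J⁺·V = [0.7250, 0.1820, 0.9970, 0.8110, -0.4930, 0.3360]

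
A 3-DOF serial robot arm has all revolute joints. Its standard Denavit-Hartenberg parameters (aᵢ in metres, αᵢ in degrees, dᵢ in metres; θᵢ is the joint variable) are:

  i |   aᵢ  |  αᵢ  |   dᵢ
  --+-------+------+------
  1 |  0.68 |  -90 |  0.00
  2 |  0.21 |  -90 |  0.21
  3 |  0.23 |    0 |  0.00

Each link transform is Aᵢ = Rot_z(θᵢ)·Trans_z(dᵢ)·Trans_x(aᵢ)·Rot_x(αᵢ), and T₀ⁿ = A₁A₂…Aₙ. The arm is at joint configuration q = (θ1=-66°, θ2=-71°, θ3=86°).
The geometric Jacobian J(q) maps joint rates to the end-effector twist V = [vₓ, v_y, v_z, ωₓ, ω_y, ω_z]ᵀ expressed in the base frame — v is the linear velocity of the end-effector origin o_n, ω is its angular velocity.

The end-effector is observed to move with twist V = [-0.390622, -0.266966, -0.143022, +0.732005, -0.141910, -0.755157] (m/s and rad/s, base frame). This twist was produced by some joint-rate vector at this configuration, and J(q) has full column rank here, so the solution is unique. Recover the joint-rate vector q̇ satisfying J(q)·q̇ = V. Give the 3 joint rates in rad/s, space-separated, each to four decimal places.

-0.6080 0.6110 0.4520

o_n = [0.2888, -0.6963, 0.2137]
J₁: ẑ×o_n = [0.6963, 0.2888, -0.0000], ω = ẑ
J2: z=[0.9135, 0.4067, 0.0000] o=[0.2766, -0.6212, 0.0000] → [0.0869, -0.1953, -0.0736, 0.9135, 0.4067, 0.0000]
J3: z=[0.3846, -0.8638, -0.3256] o=[0.4962, -0.5983, 0.1986] → [-0.0450, 0.0617, -0.2169, 0.3846, -0.8638, -0.3256]
q̇ = J⁺·V = [-0.6080, 0.6110, 0.4520]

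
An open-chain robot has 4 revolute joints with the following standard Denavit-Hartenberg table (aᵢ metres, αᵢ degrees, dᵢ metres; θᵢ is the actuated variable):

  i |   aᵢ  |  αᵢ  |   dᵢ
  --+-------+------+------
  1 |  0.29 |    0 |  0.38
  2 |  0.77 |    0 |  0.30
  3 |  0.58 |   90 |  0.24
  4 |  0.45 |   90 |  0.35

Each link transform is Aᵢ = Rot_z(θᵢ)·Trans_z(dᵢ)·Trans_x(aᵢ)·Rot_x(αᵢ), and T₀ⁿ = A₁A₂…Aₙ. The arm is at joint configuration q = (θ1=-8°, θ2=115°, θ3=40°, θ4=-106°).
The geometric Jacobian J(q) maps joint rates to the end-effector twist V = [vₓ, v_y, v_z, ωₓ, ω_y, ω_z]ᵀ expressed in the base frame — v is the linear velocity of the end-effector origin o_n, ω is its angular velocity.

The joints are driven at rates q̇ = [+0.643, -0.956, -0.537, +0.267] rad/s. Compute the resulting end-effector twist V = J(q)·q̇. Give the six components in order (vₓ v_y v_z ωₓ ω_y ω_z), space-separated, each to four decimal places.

0.6202 0.4810 -0.0331 0.1454 0.2239 -0.8500

o_n = [-0.1297, 1.2379, 0.4874]
J₁: ẑ×o_n = [-1.2379, -0.1297, 0.0000], ω = ẑ
J2: z=[0.0000, 0.0000, 1.0000] o=[0.2872, -0.0404, 0.3800] → [-1.2782, -0.4169, 0.0000, 0.0000, 0.0000, 1.0000]
J3: z=[0.0000, 0.0000, 1.0000] o=[0.0621, 0.6960, 0.6800] → [-0.5419, -0.1918, 0.0000, 0.0000, 0.0000, 1.0000]
J4: z=[0.5446, 0.8387, 0.0000] o=[-0.4244, 1.0119, 0.9200] → [-0.3628, 0.2356, -0.1240, 0.5446, 0.8387, 0.0000]
V = J·q̇ = [0.6202, 0.4810, -0.0331, 0.1454, 0.2239, -0.8500]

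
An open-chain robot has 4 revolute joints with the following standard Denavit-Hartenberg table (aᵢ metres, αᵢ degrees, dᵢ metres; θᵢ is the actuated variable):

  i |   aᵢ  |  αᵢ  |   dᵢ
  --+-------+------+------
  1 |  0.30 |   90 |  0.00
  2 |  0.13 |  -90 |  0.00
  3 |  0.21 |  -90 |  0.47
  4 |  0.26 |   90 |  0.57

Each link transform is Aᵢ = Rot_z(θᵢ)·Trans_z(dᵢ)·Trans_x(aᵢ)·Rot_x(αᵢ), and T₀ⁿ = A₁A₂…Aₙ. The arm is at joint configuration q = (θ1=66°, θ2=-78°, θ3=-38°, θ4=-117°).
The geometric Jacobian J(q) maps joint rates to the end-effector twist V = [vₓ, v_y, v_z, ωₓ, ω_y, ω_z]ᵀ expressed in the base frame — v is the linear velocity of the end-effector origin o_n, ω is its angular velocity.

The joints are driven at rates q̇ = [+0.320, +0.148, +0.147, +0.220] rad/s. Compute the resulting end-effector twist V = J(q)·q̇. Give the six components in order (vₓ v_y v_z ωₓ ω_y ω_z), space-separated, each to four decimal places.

o_n = [0.0894, 1.1658, -0.3954]
J₁: ẑ×o_n = [-1.1658, 0.0894, 0.0000], ω = ẑ
J2: z=[0.9135, -0.4067, 0.0000] o=[0.1220, 0.2741, 0.0000] → [0.1608, 0.3612, 0.8014, 0.9135, -0.4067, 0.0000]
J3: z=[0.3978, 0.8936, 0.2079] o=[0.1330, 0.2988, -0.1272] → [-0.4200, 0.0977, 0.3840, 0.3978, 0.8936, 0.2079]
J4: z=[-0.6678, 0.4374, -0.6022] o=[0.4521, 0.6976, -0.1913] → [0.1927, 0.0821, -0.1540, -0.6678, 0.4374, -0.6022]
V = J·q̇ = [-0.3686, 0.1145, 0.1412, 0.0468, 0.1674, 0.2181]

-0.3686 0.1145 0.1412 0.0468 0.1674 0.2181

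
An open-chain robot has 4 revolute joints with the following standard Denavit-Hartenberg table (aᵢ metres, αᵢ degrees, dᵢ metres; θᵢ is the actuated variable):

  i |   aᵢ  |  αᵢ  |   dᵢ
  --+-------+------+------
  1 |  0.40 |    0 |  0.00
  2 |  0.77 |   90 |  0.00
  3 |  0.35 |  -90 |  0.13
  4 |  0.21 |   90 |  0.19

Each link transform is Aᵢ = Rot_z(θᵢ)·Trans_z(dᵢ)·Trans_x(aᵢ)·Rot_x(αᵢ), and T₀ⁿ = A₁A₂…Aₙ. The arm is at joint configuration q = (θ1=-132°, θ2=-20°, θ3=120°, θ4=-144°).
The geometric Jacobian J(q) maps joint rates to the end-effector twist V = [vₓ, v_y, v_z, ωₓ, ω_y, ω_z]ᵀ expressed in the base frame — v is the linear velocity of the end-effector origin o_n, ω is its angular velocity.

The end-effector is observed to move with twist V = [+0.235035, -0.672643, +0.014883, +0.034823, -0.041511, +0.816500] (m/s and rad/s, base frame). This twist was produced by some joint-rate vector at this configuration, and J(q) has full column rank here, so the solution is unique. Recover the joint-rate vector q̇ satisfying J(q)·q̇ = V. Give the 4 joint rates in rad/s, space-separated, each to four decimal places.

0.7510 0.0720 -0.0530 0.0130

o_n = [-0.8417, -0.3155, 0.0610]
J₁: ẑ×o_n = [0.3155, -0.8417, 0.0000], ω = ẑ
J2: z=[0.0000, 0.0000, 1.0000] o=[-0.2677, -0.2973, 0.0000] → [0.0182, -0.5741, 0.0000, 0.0000, 0.0000, 1.0000]
J3: z=[-0.4695, 0.8829, 0.0000] o=[-0.9475, -0.6588, 0.0000] → [0.0538, 0.0286, -0.2546, -0.4695, 0.8829, 0.0000]
J4: z=[0.7647, 0.4066, -0.5000] o=[-0.8540, -0.4618, 0.3031] → [-0.0253, 0.1790, 0.1069, 0.7647, 0.4066, -0.5000]
q̇ = J⁺·V = [0.7510, 0.0720, -0.0530, 0.0130]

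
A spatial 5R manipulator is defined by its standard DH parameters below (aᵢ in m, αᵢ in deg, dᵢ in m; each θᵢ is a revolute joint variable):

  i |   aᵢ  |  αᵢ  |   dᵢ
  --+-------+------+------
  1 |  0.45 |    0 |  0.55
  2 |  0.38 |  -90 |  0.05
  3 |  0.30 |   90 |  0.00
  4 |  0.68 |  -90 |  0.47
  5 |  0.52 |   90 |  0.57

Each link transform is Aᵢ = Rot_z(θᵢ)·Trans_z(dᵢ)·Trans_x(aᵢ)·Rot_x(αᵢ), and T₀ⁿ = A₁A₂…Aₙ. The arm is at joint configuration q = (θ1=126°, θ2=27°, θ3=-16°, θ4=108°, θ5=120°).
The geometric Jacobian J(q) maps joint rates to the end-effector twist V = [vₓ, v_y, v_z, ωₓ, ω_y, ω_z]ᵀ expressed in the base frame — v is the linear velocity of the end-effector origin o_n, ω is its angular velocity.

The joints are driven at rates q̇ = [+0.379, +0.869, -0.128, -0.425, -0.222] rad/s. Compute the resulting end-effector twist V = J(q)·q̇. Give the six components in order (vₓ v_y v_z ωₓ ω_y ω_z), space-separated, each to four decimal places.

o_n = [-0.3811, 0.1729, 0.5164]
J₁: ẑ×o_n = [-0.1729, -0.3811, 0.0000], ω = ẑ
J2: z=[0.0000, 0.0000, 1.0000] o=[-0.2645, 0.3641, 0.5500] → [0.1912, -0.1166, 0.0000, 0.0000, 0.0000, 1.0000]
J3: z=[-0.4540, -0.8910, 0.0000] o=[-0.6031, 0.5366, 0.6000] → [0.0745, -0.0380, 0.3629, -0.4540, -0.8910, 0.0000]
J4: z=[0.2456, -0.1251, 0.9613] o=[-0.8600, 0.6675, 0.6827] → [0.4963, 0.5012, -0.0616, 0.2456, -0.1251, 0.9613]
J5: z=[0.9549, -0.1397, -0.2621] o=[-0.8582, -0.0593, 1.0766] → [0.1391, 0.4098, 0.2883, 0.9549, -0.1397, -0.2621]
V = J·q̇ = [-0.1507, -0.5449, -0.0843, -0.2582, 0.1982, 0.8977]

-0.1507 -0.5449 -0.0843 -0.2582 0.1982 0.8977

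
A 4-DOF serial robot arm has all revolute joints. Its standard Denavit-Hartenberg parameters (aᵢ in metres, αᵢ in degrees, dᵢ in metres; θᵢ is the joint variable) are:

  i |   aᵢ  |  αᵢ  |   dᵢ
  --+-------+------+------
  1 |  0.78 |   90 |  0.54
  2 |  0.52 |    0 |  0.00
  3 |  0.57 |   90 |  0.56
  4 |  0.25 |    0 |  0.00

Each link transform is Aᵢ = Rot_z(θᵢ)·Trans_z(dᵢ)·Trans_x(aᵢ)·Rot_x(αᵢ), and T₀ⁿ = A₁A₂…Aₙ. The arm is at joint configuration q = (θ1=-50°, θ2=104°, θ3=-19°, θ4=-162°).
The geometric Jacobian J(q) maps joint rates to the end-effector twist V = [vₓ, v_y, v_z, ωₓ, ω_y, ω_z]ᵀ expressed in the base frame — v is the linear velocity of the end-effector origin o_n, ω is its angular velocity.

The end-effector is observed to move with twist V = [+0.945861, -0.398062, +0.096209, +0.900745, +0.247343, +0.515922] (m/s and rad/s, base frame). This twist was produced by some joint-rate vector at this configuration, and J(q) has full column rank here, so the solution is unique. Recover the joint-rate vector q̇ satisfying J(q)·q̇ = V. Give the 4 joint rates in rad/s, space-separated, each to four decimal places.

0.5500 -0.7210 -0.1280 0.3910

o_n = [0.0693, -0.8336, 1.3755]
J₁: ẑ×o_n = [0.8336, 0.0693, -0.0000], ω = ẑ
J2: z=[-0.7660, -0.6428, 0.0000] o=[0.5014, -0.5975, 0.5400] → [-0.5371, 0.6400, -0.0968, -0.7660, -0.6428, 0.0000]
J3: z=[-0.7660, -0.6428, 0.0000] o=[0.4205, -0.5011, 1.0446] → [-0.2127, 0.2535, 0.0290, -0.7660, -0.6428, 0.0000]
J4: z=[0.6403, -0.7631, -0.0872] o=[0.0235, -0.8992, 1.6124] → [0.1865, 0.1477, 0.0770, 0.6403, -0.7631, -0.0872]
q̇ = J⁺·V = [0.5500, -0.7210, -0.1280, 0.3910]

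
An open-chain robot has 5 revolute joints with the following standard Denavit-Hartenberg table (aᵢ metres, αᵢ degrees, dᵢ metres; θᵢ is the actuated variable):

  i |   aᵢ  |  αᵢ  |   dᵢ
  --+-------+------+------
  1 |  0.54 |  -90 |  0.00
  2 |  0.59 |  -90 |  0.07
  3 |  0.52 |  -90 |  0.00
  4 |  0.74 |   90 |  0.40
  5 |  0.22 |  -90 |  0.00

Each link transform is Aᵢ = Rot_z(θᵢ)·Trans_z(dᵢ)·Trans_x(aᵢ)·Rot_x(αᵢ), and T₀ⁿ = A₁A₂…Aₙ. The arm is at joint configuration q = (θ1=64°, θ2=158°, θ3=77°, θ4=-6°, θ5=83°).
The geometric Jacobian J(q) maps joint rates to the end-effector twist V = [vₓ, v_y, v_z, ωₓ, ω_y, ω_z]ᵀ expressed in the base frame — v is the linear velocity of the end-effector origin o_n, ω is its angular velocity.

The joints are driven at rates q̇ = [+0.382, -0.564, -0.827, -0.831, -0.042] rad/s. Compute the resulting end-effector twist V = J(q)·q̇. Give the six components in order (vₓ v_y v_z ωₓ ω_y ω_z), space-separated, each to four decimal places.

o_n = [1.2967, -0.3498, -0.0291]
J₁: ẑ×o_n = [0.3498, 1.2967, -0.0000], ω = ẑ
J2: z=[-0.8988, 0.4384, 0.0000] o=[0.2367, 0.4853, 0.0000] → [-0.0127, -0.0261, 0.2859, -0.8988, 0.4384, 0.0000]
J3: z=[-0.1642, -0.3367, 0.9272] o=[-0.0660, 0.0244, -0.2210] → [0.2823, 1.2950, 0.5203, -0.1642, -0.3367, 0.9272]
J4: z=[0.5982, 0.7134, 0.3650] o=[0.3418, -0.2952, -0.2648] → [0.1881, 0.2075, -0.7138, 0.5982, 0.7134, 0.3650]
J5: z=[-0.2453, -0.2706, 0.9309] o=[1.1457, -0.4882, -0.1091] → [-0.1505, 0.1603, 0.0069, -0.2453, -0.2706, 0.9309]
V = J·q̇ = [-0.2426, -0.7401, 0.0014, 0.1559, -0.5502, -0.7272]

-0.2426 -0.7401 0.0014 0.1559 -0.5502 -0.7272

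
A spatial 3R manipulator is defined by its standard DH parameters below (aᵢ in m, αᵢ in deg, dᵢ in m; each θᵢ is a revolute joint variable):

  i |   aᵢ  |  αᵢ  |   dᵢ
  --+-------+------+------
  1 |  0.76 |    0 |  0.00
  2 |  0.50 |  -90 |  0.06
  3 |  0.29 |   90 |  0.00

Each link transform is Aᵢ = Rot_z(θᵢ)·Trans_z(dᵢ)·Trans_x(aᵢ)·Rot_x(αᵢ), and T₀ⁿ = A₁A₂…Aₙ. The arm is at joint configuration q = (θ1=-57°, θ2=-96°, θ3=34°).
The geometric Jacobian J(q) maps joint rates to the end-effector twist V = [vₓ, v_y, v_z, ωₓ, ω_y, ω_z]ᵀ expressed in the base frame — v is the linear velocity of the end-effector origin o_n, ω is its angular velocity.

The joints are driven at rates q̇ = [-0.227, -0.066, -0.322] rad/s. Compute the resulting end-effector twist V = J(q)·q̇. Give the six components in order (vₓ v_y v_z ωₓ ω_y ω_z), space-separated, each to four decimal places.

o_n = [-0.2458, -0.9735, -0.1022]
J₁: ẑ×o_n = [0.9735, -0.2458, 0.0000], ω = ẑ
J2: z=[0.0000, 0.0000, 1.0000] o=[0.4139, -0.6374, 0.0000] → [0.3361, -0.6597, 0.0000, 0.0000, 0.0000, 1.0000]
J3: z=[0.4540, -0.8910, 0.0000] o=[-0.0316, -0.8644, 0.0600] → [0.1445, 0.0736, -0.2404, 0.4540, -0.8910, 0.0000]
V = J·q̇ = [-0.2897, 0.0756, 0.0774, -0.1462, 0.2869, -0.2930]

-0.2897 0.0756 0.0774 -0.1462 0.2869 -0.2930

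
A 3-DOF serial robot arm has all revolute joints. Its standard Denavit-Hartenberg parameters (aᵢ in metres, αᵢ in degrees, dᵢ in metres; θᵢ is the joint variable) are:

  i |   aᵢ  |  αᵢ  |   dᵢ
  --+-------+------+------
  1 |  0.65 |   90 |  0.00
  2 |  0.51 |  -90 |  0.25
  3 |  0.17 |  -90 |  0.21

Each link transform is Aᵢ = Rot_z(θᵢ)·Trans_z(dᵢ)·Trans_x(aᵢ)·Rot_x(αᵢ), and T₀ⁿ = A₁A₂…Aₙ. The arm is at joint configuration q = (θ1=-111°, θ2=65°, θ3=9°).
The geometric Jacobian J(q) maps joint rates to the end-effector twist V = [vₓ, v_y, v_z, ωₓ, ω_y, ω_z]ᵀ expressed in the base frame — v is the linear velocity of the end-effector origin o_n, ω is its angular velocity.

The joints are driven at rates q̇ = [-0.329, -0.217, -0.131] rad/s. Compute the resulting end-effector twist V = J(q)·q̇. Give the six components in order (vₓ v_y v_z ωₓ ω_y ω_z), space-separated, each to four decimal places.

-0.2786 0.0207 -0.0177 0.1600 -0.1886 -0.3844

o_n = [-0.4760, -0.6165, 0.7031]
J₁: ẑ×o_n = [0.6165, -0.4760, 0.0000], ω = ẑ
J2: z=[-0.9336, 0.3584, 0.0000] o=[-0.2329, -0.6068, 0.0000] → [0.2520, 0.6564, 0.0962, -0.9336, 0.3584, 0.0000]
J3: z=[0.3248, 0.8461, 0.4226] o=[-0.5436, -0.7185, 0.4622] → [0.1608, -0.0497, -0.0241, 0.3248, 0.8461, 0.4226]
V = J·q̇ = [-0.2786, 0.0207, -0.0177, 0.1600, -0.1886, -0.3844]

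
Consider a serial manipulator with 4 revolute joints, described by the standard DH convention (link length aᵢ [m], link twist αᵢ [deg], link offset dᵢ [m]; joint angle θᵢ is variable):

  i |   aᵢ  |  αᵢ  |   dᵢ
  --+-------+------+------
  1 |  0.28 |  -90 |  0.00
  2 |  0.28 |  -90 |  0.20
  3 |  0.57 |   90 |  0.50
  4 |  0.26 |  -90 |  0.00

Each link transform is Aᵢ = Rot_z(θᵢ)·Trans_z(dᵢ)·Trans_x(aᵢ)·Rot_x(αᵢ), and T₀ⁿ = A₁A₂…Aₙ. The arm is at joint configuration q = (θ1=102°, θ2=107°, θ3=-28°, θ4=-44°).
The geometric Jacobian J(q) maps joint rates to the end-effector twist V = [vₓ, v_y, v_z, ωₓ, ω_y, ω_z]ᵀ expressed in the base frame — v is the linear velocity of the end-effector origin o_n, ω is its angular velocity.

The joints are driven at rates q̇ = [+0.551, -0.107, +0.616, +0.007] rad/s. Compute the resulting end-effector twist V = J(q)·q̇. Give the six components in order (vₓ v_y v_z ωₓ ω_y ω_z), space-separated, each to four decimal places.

o_n = [-0.4803, -0.4116, -0.8136]
J₁: ẑ×o_n = [0.4116, -0.4803, 0.0000], ω = ẑ
J2: z=[-0.9781, -0.2079, 0.0000] o=[-0.0582, 0.2739, 0.0000] → [0.1692, -0.7958, 0.5827, -0.9781, -0.2079, 0.0000]
J3: z=[0.1988, -0.9354, 0.2924] o=[-0.2368, 0.1522, -0.2678] → [0.6754, 0.0373, -0.3399, 0.1988, -0.9354, 0.2924]
J4: z=[-0.8922, -0.0493, 0.4490] o=[-0.3686, -0.5150, -0.6029] → [-0.0361, -0.2382, -0.0978, -0.8922, -0.0493, 0.4490]
V = J·q̇ = [0.6245, -0.1582, -0.2724, 0.2209, -0.5543, 0.7342]

0.6245 -0.1582 -0.2724 0.2209 -0.5543 0.7342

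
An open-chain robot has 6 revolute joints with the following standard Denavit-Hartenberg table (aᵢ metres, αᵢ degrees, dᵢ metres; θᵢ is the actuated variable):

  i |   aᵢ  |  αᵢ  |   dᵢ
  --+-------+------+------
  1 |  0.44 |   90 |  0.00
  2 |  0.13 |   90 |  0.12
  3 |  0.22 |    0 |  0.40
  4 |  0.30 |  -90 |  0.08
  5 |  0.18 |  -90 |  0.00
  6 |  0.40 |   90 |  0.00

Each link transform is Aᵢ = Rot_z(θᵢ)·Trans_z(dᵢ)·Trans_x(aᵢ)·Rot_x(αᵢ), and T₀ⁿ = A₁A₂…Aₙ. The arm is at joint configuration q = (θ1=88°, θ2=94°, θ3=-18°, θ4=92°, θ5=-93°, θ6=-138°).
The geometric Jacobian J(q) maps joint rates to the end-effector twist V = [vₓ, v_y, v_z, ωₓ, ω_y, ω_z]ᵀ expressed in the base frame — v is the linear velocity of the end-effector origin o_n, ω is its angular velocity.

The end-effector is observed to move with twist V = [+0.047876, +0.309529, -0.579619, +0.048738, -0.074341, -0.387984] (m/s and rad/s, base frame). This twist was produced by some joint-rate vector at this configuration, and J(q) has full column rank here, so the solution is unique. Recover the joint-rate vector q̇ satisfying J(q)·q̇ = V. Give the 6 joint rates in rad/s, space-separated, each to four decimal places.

-0.2590 -0.8890 -0.9880 0.8610 0.3780 0.8710

o_n = [0.4474, 0.7753, 0.1912]
J₁: ẑ×o_n = [-0.7753, 0.4474, 0.0000], ω = ẑ
J2: z=[0.9994, -0.0349, 0.0000] o=[0.0154, 0.4397, 0.0000] → [-0.0067, -0.1911, 0.3504, 0.9994, -0.0349, 0.0000]
J3: z=[0.0348, 0.9970, 0.0698] o=[0.1350, 0.4265, 0.1297] → [0.0370, 0.0197, -0.2993, 0.0348, 0.9970, 0.0698]
J4: z=[0.0348, 0.9970, 0.0698] o=[0.0804, 0.8130, 0.3663] → [-0.1719, 0.0317, -0.3672, 0.0348, 0.9970, 0.0698]
J5: z=[0.2778, 0.0574, -0.9589] o=[0.3712, 0.8770, 0.4544] → [-0.1126, 0.0001, -0.0326, 0.2778, 0.0574, -0.9589]
J6: z=[0.9605, -0.0005, 0.2782] o=[0.3684, 1.0567, 0.4643] → [0.0784, 0.2843, -0.2703, 0.9605, -0.0005, 0.2782]
q̇ = J⁺·V = [-0.2590, -0.8890, -0.9880, 0.8610, 0.3780, 0.8710]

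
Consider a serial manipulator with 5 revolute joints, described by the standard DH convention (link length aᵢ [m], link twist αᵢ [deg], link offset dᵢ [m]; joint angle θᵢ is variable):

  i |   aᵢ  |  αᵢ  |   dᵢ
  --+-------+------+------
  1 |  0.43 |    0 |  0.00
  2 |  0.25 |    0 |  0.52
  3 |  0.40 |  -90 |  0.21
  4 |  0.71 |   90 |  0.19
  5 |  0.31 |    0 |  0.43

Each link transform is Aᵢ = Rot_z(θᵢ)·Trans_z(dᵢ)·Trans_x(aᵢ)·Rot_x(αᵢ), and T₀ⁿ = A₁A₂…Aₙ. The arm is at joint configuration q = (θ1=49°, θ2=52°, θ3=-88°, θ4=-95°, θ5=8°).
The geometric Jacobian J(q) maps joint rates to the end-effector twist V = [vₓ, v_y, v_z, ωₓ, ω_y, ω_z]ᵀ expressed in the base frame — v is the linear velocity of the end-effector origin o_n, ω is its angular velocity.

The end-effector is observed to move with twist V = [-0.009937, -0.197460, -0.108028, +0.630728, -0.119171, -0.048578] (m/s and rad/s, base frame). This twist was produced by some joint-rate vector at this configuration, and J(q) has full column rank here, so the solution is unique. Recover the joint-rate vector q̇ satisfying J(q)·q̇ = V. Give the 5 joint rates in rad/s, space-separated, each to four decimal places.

-0.0430 -0.6200 0.5630 -0.2580 -0.5900

o_n = [0.0680, 0.7708, 1.7056]
J₁: ẑ×o_n = [-0.7708, 0.0680, 0.0000], ω = ẑ
J2: z=[0.0000, 0.0000, 1.0000] o=[0.2821, 0.3245, 0.0000] → [-0.4463, -0.2141, 0.0000, 0.0000, 0.0000, 1.0000]
J3: z=[0.0000, 0.0000, 1.0000] o=[0.2344, 0.5699, 0.5200] → [-0.2008, -0.1664, 0.0000, 0.0000, 0.0000, 1.0000]
J4: z=[-0.2250, 0.9744, 0.0000] o=[0.6242, 0.6599, 0.7300] → [0.9506, 0.2195, 0.5170, -0.2250, 0.9744, 0.0000]
J5: z=[-0.9707, -0.2241, -0.0872] o=[0.5211, 0.8311, 1.4373] → [-0.0654, 0.3000, -0.0430, -0.9707, -0.2241, -0.0872]
q̇ = J⁺·V = [-0.0430, -0.6200, 0.5630, -0.2580, -0.5900]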